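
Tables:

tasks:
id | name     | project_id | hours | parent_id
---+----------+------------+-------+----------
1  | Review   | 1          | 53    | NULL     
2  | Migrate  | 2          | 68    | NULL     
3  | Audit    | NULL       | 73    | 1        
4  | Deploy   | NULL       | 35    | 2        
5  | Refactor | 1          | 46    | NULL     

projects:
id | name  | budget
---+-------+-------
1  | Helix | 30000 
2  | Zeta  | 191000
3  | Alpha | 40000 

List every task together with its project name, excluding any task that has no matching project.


INNER JOIN keeps only tasks rows whose project_id matches an id in projects. Walk through each task:
  - task 1 (Review): project_id=1 -> matches Helix
  - task 2 (Migrate): project_id=2 -> matches Zeta
  - task 3 (Audit): project_id=NULL, no match -> dropped
  - task 4 (Deploy): project_id=NULL, no match -> dropped
  - task 5 (Refactor): project_id=1 -> matches Helix
So 2 of 5 rows are dropped.

SQL:
SELECT a.name, b.name AS project
FROM tasks a
INNER JOIN projects b ON a.project_id = b.id

Result:
name     | project
---------+--------
Review   | Helix  
Migrate  | Zeta   
Refactor | Helix  


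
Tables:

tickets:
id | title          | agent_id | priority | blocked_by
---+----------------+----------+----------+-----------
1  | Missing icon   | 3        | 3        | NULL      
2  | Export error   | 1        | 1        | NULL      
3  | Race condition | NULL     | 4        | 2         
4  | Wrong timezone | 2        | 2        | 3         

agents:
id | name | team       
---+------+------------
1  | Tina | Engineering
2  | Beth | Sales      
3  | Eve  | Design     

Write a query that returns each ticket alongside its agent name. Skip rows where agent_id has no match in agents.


INNER JOIN keeps only tickets rows whose agent_id matches an id in agents. Walk through each ticket:
  - ticket 1 (Missing icon): agent_id=3 -> matches Eve
  - ticket 2 (Export error): agent_id=1 -> matches Tina
  - ticket 3 (Race condition): agent_id=NULL, no match -> dropped
  - ticket 4 (Wrong timezone): agent_id=2 -> matches Beth
So 1 of 4 rows is dropped.

SQL:
SELECT a.title, b.name AS agent
FROM tickets a
INNER JOIN agents b ON a.agent_id = b.id

Result:
title          | agent
---------------+------
Missing icon   | Eve  
Export error   | Tina 
Wrong timezone | Beth 


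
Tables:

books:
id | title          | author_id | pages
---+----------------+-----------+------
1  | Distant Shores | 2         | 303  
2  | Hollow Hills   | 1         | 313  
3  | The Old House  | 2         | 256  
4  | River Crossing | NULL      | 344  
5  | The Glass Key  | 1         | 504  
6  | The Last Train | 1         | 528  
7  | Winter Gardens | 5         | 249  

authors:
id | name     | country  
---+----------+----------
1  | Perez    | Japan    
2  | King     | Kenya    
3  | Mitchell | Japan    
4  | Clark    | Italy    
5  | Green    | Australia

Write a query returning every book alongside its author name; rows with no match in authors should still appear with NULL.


LEFT JOIN keeps every row from books (the left table); where author_id has no match in authors, the author columns become NULL. Walk through each book:
  - book 1 (Distant Shores): author_id=2 -> matches King
  - book 2 (Hollow Hills): author_id=1 -> matches Perez
  - book 3 (The Old House): author_id=2 -> matches King
  - book 4 (River Crossing): author_id=NULL, no match -> kept with NULL
  - book 5 (The Glass Key): author_id=1 -> matches Perez
  - book 6 (The Last Train): author_id=1 -> matches Perez
  - book 7 (Winter Gardens): author_id=5 -> matches Green
All 7 rows appear; 1 has NULL author.

SQL:
SELECT a.title, b.name AS author
FROM books a
LEFT JOIN authors b ON a.author_id = b.id

Result:
title          | author
---------------+-------
Distant Shores | King  
Hollow Hills   | Perez 
The Old House  | King  
River Crossing | NULL  
The Glass Key  | Perez 
The Last Train | Perez 
Winter Gardens | Green 


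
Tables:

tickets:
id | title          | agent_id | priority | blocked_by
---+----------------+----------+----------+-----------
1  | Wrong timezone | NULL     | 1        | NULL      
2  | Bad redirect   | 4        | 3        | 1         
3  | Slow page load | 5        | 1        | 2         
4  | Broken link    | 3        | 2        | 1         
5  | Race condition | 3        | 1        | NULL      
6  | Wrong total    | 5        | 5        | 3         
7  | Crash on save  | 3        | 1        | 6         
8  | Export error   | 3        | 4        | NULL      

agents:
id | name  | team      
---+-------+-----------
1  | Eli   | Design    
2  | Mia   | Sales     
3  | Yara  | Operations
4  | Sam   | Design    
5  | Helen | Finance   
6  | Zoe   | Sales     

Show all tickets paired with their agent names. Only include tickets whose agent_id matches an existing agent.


INNER JOIN keeps only tickets rows whose agent_id matches an id in agents. Walk through each ticket:
  - ticket 1 (Wrong timezone): agent_id=NULL, no match -> dropped
  - ticket 2 (Bad redirect): agent_id=4 -> matches Sam
  - ticket 3 (Slow page load): agent_id=5 -> matches Helen
  - ticket 4 (Broken link): agent_id=3 -> matches Yara
  - ticket 5 (Race condition): agent_id=3 -> matches Yara
  - ticket 6 (Wrong total): agent_id=5 -> matches Helen
  - ticket 7 (Crash on save): agent_id=3 -> matches Yara
  - ticket 8 (Export error): agent_id=3 -> matches Yara
So 1 of 8 rows is dropped.

SQL:
SELECT a.title, b.name AS agent
FROM tickets a
INNER JOIN agents b ON a.agent_id = b.id

Result:
title          | agent
---------------+------
Bad redirect   | Sam  
Slow page load | Helen
Broken link    | Yara 
Race condition | Yara 
Wrong total    | Helen
Crash on save  | Yara 
Export error   | Yara 


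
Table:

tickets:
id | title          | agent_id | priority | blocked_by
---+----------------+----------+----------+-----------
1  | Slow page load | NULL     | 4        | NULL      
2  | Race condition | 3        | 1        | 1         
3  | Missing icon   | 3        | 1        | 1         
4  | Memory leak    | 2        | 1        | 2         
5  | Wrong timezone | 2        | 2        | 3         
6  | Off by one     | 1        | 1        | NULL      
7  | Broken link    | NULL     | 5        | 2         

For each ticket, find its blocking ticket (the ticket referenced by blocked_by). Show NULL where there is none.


This is a self-join: tickets is joined to a second copy of itself, matching each row's blocked_by to another row's id. Use LEFT JOIN so rows with blocked_by=NULL are kept.
  - ticket 1 (Slow page load): blocked_by=NULL -> NULL
  - ticket 2 (Race condition): blocked_by=1 -> Slow page load
  - ticket 3 (Missing icon): blocked_by=1 -> Slow page load
  - ticket 4 (Memory leak): blocked_by=2 -> Race condition
  - ticket 5 (Wrong timezone): blocked_by=3 -> Missing icon
  - ticket 6 (Off by one): blocked_by=NULL -> NULL
  - ticket 7 (Broken link): blocked_by=2 -> Race condition

SQL:
SELECT a.title AS item, b.title AS blocked_by
FROM tickets a
LEFT JOIN tickets b ON a.blocked_by = b.id

Result:
item           | blocked_by    
---------------+---------------
Slow page load | NULL          
Race condition | Slow page load
Missing icon   | Slow page load
Memory leak    | Race condition
Wrong timezone | Missing icon  
Off by one     | NULL          
Broken link    | Race condition


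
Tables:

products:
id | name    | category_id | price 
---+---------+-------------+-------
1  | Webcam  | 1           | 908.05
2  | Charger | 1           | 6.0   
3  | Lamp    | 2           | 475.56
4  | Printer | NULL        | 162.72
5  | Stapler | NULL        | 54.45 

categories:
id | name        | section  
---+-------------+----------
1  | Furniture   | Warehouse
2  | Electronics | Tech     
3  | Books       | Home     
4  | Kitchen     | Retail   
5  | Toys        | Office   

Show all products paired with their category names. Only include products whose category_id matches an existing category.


INNER JOIN keeps only products rows whose category_id matches an id in categories. Walk through each product:
  - product 1 (Webcam): category_id=1 -> matches Furniture
  - product 2 (Charger): category_id=1 -> matches Furniture
  - product 3 (Lamp): category_id=2 -> matches Electronics
  - product 4 (Printer): category_id=NULL, no match -> dropped
  - product 5 (Stapler): category_id=NULL, no match -> dropped
So 2 of 5 rows are dropped.

SQL:
SELECT a.name, b.name AS category
FROM products a
INNER JOIN categories b ON a.category_id = b.id

Result:
name    | category   
--------+------------
Webcam  | Furniture  
Charger | Furniture  
Lamp    | Electronics


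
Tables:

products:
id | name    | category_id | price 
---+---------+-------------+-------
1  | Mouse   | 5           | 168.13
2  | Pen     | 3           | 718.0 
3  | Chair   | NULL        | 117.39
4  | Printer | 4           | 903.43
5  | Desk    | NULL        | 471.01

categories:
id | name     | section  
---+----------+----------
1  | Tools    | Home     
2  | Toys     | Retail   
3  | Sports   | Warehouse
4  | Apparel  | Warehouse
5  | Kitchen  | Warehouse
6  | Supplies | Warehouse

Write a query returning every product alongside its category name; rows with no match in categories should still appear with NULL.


LEFT JOIN keeps every row from products (the left table); where category_id has no match in categories, the category columns become NULL. Walk through each product:
  - product 1 (Mouse): category_id=5 -> matches Kitchen
  - product 2 (Pen): category_id=3 -> matches Sports
  - product 3 (Chair): category_id=NULL, no match -> kept with NULL
  - product 4 (Printer): category_id=4 -> matches Apparel
  - product 5 (Desk): category_id=NULL, no match -> kept with NULL
All 5 rows appear; 2 have NULL category.

SQL:
SELECT a.name, b.name AS category
FROM products a
LEFT JOIN categories b ON a.category_id = b.id

Result:
name    | category
--------+---------
Mouse   | Kitchen 
Pen     | Sports  
Chair   | NULL    
Printer | Apparel 
Desk    | NULL    


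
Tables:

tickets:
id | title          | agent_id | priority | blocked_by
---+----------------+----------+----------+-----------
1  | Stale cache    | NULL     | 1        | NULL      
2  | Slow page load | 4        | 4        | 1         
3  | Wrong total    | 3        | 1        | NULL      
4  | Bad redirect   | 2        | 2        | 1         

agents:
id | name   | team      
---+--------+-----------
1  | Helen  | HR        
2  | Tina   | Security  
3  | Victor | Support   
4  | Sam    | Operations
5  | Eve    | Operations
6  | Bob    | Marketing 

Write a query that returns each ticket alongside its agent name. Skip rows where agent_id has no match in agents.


INNER JOIN keeps only tickets rows whose agent_id matches an id in agents. Walk through each ticket:
  - ticket 1 (Stale cache): agent_id=NULL, no match -> dropped
  - ticket 2 (Slow page load): agent_id=4 -> matches Sam
  - ticket 3 (Wrong total): agent_id=3 -> matches Victor
  - ticket 4 (Bad redirect): agent_id=2 -> matches Tina
So 1 of 4 rows is dropped.

SQL:
SELECT a.title, b.name AS agent
FROM tickets a
INNER JOIN agents b ON a.agent_id = b.id

Result:
title          | agent 
---------------+-------
Slow page load | Sam   
Wrong total    | Victor
Bad redirect   | Tina  


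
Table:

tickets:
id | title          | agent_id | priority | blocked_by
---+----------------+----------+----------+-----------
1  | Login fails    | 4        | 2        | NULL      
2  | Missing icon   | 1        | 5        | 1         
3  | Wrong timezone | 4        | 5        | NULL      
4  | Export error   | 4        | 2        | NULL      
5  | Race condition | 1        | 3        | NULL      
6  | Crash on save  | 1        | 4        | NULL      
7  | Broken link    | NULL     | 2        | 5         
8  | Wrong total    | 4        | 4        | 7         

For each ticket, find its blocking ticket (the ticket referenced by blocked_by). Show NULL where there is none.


This is a self-join: tickets is joined to a second copy of itself, matching each row's blocked_by to another row's id. Use LEFT JOIN so rows with blocked_by=NULL are kept.
  - ticket 1 (Login fails): blocked_by=NULL -> NULL
  - ticket 2 (Missing icon): blocked_by=1 -> Login fails
  - ticket 3 (Wrong timezone): blocked_by=NULL -> NULL
  - ticket 4 (Export error): blocked_by=NULL -> NULL
  - ticket 5 (Race condition): blocked_by=NULL -> NULL
  - ticket 6 (Crash on save): blocked_by=NULL -> NULL
  - ticket 7 (Broken link): blocked_by=5 -> Race condition
  - ticket 8 (Wrong total): blocked_by=7 -> Broken link

SQL:
SELECT a.title AS item, b.title AS blocked_by
FROM tickets a
LEFT JOIN tickets b ON a.blocked_by = b.id

Result:
item           | blocked_by    
---------------+---------------
Login fails    | NULL          
Missing icon   | Login fails   
Wrong timezone | NULL          
Export error   | NULL          
Race condition | NULL          
Crash on save  | NULL          
Broken link    | Race condition
Wrong total    | Broken link   


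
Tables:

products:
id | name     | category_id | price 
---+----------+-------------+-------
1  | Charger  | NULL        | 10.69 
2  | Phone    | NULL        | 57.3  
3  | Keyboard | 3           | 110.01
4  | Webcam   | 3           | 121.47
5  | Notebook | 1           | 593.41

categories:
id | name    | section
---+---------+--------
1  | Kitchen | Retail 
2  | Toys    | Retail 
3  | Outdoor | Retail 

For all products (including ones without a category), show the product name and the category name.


LEFT JOIN keeps every row from products (the left table); where category_id has no match in categories, the category columns become NULL. Walk through each product:
  - product 1 (Charger): category_id=NULL, no match -> kept with NULL
  - product 2 (Phone): category_id=NULL, no match -> kept with NULL
  - product 3 (Keyboard): category_id=3 -> matches Outdoor
  - product 4 (Webcam): category_id=3 -> matches Outdoor
  - product 5 (Notebook): category_id=1 -> matches Kitchen
All 5 rows appear; 2 have NULL category.

SQL:
SELECT a.name, b.name AS category
FROM products a
LEFT JOIN categories b ON a.category_id = b.id

Result:
name     | category
---------+---------
Charger  | NULL    
Phone    | NULL    
Keyboard | Outdoor 
Webcam   | Outdoor 
Notebook | Kitchen 


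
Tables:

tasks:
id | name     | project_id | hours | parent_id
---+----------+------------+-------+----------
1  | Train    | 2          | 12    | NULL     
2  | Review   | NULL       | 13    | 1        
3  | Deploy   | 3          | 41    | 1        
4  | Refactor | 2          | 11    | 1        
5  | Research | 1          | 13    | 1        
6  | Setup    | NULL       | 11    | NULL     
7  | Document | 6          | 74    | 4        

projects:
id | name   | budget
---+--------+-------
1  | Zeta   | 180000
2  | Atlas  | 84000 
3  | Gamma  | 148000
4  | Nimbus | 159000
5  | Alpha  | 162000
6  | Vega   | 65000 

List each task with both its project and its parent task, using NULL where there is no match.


Two LEFT JOINs from the same base table tasks: one to projects via project_id, one to tasks itself via parent_id. Both are LEFT so every task is preserved.
Match against projects:
  - task 1 (Train): project_id=2 -> matches Atlas
  - task 2 (Review): project_id=NULL, no match -> kept with NULL
  - task 3 (Deploy): project_id=3 -> matches Gamma
  - task 4 (Refactor): project_id=2 -> matches Atlas
  - task 5 (Research): project_id=1 -> matches Zeta
  - task 6 (Setup): project_id=NULL, no match -> kept with NULL
  - task 7 (Document): project_id=6 -> matches Vega
Match against tasks (self):
  - task 1 (Train): parent_id=NULL -> NULL
  - task 2 (Review): parent_id=1 -> Train
  - task 3 (Deploy): parent_id=1 -> Train
  - task 4 (Refactor): parent_id=1 -> Train
  - task 5 (Research): parent_id=1 -> Train
  - task 6 (Setup): parent_id=NULL -> NULL
  - task 7 (Document): parent_id=4 -> Refactor

SQL:
SELECT a.name, b.name AS project, c.name AS parent
FROM tasks a
LEFT JOIN projects b ON a.project_id = b.id
LEFT JOIN tasks c ON a.parent_id = c.id

Result:
name     | project | parent  
---------+---------+---------
Train    | Atlas   | NULL    
Review   | NULL    | Train   
Deploy   | Gamma   | Train   
Refactor | Atlas   | Train   
Research | Zeta    | Train   
Setup    | NULL    | NULL    
Document | Vega    | Refactor


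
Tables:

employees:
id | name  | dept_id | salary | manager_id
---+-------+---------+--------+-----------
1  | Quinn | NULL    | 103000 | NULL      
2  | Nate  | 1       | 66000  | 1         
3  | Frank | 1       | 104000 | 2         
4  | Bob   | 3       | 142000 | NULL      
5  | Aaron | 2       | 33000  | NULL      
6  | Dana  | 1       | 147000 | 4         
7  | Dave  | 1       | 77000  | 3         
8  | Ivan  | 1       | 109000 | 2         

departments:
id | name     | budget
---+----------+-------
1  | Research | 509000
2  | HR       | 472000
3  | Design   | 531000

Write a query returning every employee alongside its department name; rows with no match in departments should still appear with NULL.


LEFT JOIN keeps every row from employees (the left table); where dept_id has no match in departments, the department columns become NULL. Walk through each employee:
  - employee 1 (Quinn): dept_id=NULL, no match -> kept with NULL
  - employee 2 (Nate): dept_id=1 -> matches Research
  - employee 3 (Frank): dept_id=1 -> matches Research
  - employee 4 (Bob): dept_id=3 -> matches Design
  - employee 5 (Aaron): dept_id=2 -> matches HR
  - employee 6 (Dana): dept_id=1 -> matches Research
  - employee 7 (Dave): dept_id=1 -> matches Research
  - employee 8 (Ivan): dept_id=1 -> matches Research
All 8 rows appear; 1 has NULL department.

SQL:
SELECT a.name, b.name AS department
FROM employees a
LEFT JOIN departments b ON a.dept_id = b.id

Result:
name  | department
------+-----------
Quinn | NULL      
Nate  | Research  
Frank | Research  
Bob   | Design    
Aaron | HR        
Dana  | Research  
Dave  | Research  
Ivan  | Research  


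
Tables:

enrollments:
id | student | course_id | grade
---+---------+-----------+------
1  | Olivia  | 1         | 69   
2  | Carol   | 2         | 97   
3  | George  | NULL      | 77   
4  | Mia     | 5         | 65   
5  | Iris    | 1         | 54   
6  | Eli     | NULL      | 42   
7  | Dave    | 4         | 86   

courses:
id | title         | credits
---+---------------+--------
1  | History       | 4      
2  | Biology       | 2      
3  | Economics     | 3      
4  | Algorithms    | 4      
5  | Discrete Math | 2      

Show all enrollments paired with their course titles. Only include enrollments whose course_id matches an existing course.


INNER JOIN keeps only enrollments rows whose course_id matches an id in courses. Walk through each enrollment:
  - enrollment 1 (Olivia): course_id=1 -> matches History
  - enrollment 2 (Carol): course_id=2 -> matches Biology
  - enrollment 3 (George): course_id=NULL, no match -> dropped
  - enrollment 4 (Mia): course_id=5 -> matches Discrete Math
  - enrollment 5 (Iris): course_id=1 -> matches History
  - enrollment 6 (Eli): course_id=NULL, no match -> dropped
  - enrollment 7 (Dave): course_id=4 -> matches Algorithms
So 2 of 7 rows are dropped.

SQL:
SELECT a.student, b.title AS course
FROM enrollments a
INNER JOIN courses b ON a.course_id = b.id

Result:
student | course       
--------+--------------
Olivia  | History      
Carol   | Biology      
Mia     | Discrete Math
Iris    | History      
Dave    | Algorithms   


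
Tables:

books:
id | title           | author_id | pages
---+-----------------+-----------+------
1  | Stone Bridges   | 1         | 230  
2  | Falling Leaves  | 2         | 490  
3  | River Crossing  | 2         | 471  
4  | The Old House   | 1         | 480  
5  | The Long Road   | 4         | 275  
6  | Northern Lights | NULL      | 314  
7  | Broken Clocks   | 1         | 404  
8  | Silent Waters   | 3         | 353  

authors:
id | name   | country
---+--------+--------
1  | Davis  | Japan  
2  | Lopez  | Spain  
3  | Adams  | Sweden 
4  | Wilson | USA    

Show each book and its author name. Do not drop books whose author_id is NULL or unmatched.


LEFT JOIN keeps every row from books (the left table); where author_id has no match in authors, the author columns become NULL. Walk through each book:
  - book 1 (Stone Bridges): author_id=1 -> matches Davis
  - book 2 (Falling Leaves): author_id=2 -> matches Lopez
  - book 3 (River Crossing): author_id=2 -> matches Lopez
  - book 4 (The Old House): author_id=1 -> matches Davis
  - book 5 (The Long Road): author_id=4 -> matches Wilson
  - book 6 (Northern Lights): author_id=NULL, no match -> kept with NULL
  - book 7 (Broken Clocks): author_id=1 -> matches Davis
  - book 8 (Silent Waters): author_id=3 -> matches Adams
All 8 rows appear; 1 has NULL author.

SQL:
SELECT a.title, b.name AS author
FROM books a
LEFT JOIN authors b ON a.author_id = b.id

Result:
title           | author
----------------+-------
Stone Bridges   | Davis 
Falling Leaves  | Lopez 
River Crossing  | Lopez 
The Old House   | Davis 
The Long Road   | Wilson
Northern Lights | NULL  
Broken Clocks   | Davis 
Silent Waters   | Adams 


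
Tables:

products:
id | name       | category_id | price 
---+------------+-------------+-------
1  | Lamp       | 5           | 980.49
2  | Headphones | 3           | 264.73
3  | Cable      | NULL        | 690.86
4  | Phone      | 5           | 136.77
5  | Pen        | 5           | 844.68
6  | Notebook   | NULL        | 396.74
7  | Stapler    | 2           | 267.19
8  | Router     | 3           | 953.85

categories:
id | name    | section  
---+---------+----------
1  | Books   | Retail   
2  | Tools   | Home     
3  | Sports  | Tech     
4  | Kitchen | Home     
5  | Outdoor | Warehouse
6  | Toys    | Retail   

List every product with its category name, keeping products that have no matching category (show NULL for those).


LEFT JOIN keeps every row from products (the left table); where category_id has no match in categories, the category columns become NULL. Walk through each product:
  - product 1 (Lamp): category_id=5 -> matches Outdoor
  - product 2 (Headphones): category_id=3 -> matches Sports
  - product 3 (Cable): category_id=NULL, no match -> kept with NULL
  - product 4 (Phone): category_id=5 -> matches Outdoor
  - product 5 (Pen): category_id=5 -> matches Outdoor
  - product 6 (Notebook): category_id=NULL, no match -> kept with NULL
  - product 7 (Stapler): category_id=2 -> matches Tools
  - product 8 (Router): category_id=3 -> matches Sports
All 8 rows appear; 2 have NULL category.

SQL:
SELECT a.name, b.name AS category
FROM products a
LEFT JOIN categories b ON a.category_id = b.id

Result:
name       | category
-----------+---------
Lamp       | Outdoor 
Headphones | Sports  
Cable      | NULL    
Phone      | Outdoor 
Pen        | Outdoor 
Notebook   | NULL    
Stapler    | Tools   
Router     | Sports  


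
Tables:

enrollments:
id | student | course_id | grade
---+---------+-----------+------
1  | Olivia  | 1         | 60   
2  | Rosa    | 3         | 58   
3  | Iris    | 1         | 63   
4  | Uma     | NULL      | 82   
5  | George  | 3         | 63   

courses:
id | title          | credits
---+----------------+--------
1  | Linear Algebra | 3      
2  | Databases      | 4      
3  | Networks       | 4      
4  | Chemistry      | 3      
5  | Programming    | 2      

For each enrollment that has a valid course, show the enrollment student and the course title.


INNER JOIN keeps only enrollments rows whose course_id matches an id in courses. Walk through each enrollment:
  - enrollment 1 (Olivia): course_id=1 -> matches Linear Algebra
  - enrollment 2 (Rosa): course_id=3 -> matches Networks
  - enrollment 3 (Iris): course_id=1 -> matches Linear Algebra
  - enrollment 4 (Uma): course_id=NULL, no match -> dropped
  - enrollment 5 (George): course_id=3 -> matches Networks
So 1 of 5 rows is dropped.

SQL:
SELECT a.student, b.title AS course
FROM enrollments a
INNER JOIN courses b ON a.course_id = b.id

Result:
student | course        
--------+---------------
Olivia  | Linear Algebra
Rosa    | Networks      
Iris    | Linear Algebra
George  | Networks      


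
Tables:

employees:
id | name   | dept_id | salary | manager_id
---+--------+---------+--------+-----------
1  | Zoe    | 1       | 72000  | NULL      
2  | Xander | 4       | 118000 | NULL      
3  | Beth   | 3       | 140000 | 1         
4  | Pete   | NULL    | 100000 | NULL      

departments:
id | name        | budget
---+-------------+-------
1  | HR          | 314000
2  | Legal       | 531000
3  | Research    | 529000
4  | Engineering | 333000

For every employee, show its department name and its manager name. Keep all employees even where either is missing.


Two LEFT JOINs from the same base table employees: one to departments via dept_id, one to employees itself via manager_id. Both are LEFT so every employee is preserved.
Match against departments:
  - employee 1 (Zoe): dept_id=1 -> matches HR
  - employee 2 (Xander): dept_id=4 -> matches Engineering
  - employee 3 (Beth): dept_id=3 -> matches Research
  - employee 4 (Pete): dept_id=NULL, no match -> kept with NULL
Match against employees (self):
  - employee 1 (Zoe): manager_id=NULL -> NULL
  - employee 2 (Xander): manager_id=NULL -> NULL
  - employee 3 (Beth): manager_id=1 -> Zoe
  - employee 4 (Pete): manager_id=NULL -> NULL

SQL:
SELECT a.name, b.name AS department, c.name AS manager
FROM employees a
LEFT JOIN departments b ON a.dept_id = b.id
LEFT JOIN employees c ON a.manager_id = c.id

Result:
name   | department  | manager
-------+-------------+--------
Zoe    | HR          | NULL   
Xander | Engineering | NULL   
Beth   | Research    | Zoe    
Pete   | NULL        | NULL   


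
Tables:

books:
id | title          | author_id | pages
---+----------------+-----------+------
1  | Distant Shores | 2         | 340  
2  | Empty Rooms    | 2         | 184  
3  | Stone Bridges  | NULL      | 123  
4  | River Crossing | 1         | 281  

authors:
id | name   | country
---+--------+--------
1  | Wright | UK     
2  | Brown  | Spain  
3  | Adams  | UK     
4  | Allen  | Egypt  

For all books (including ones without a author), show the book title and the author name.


LEFT JOIN keeps every row from books (the left table); where author_id has no match in authors, the author columns become NULL. Walk through each book:
  - book 1 (Distant Shores): author_id=2 -> matches Brown
  - book 2 (Empty Rooms): author_id=2 -> matches Brown
  - book 3 (Stone Bridges): author_id=NULL, no match -> kept with NULL
  - book 4 (River Crossing): author_id=1 -> matches Wright
All 4 rows appear; 1 has NULL author.

SQL:
SELECT a.title, b.name AS author
FROM books a
LEFT JOIN authors b ON a.author_id = b.id

Result:
title          | author
---------------+-------
Distant Shores | Brown 
Empty Rooms    | Brown 
Stone Bridges  | NULL  
River Crossing | Wright


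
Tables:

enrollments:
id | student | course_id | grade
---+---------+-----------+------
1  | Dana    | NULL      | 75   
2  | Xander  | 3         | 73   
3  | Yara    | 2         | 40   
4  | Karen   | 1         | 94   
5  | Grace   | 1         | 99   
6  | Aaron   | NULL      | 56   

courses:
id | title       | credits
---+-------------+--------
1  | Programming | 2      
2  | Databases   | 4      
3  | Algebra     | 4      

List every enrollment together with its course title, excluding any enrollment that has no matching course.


INNER JOIN keeps only enrollments rows whose course_id matches an id in courses. Walk through each enrollment:
  - enrollment 1 (Dana): course_id=NULL, no match -> dropped
  - enrollment 2 (Xander): course_id=3 -> matches Algebra
  - enrollment 3 (Yara): course_id=2 -> matches Databases
  - enrollment 4 (Karen): course_id=1 -> matches Programming
  - enrollment 5 (Grace): course_id=1 -> matches Programming
  - enrollment 6 (Aaron): course_id=NULL, no match -> dropped
So 2 of 6 rows are dropped.

SQL:
SELECT a.student, b.title AS course
FROM enrollments a
INNER JOIN courses b ON a.course_id = b.id

Result:
student | course     
--------+------------
Xander  | Algebra    
Yara    | Databases  
Karen   | Programming
Grace   | Programming


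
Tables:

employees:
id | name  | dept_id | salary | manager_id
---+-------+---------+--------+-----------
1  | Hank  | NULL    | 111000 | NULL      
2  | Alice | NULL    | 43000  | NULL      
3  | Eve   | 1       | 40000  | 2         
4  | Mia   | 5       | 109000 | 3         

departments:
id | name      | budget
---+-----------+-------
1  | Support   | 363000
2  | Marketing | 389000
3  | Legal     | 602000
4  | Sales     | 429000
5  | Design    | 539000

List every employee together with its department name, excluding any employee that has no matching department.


INNER JOIN keeps only employees rows whose dept_id matches an id in departments. Walk through each employee:
  - employee 1 (Hank): dept_id=NULL, no match -> dropped
  - employee 2 (Alice): dept_id=NULL, no match -> dropped
  - employee 3 (Eve): dept_id=1 -> matches Support
  - employee 4 (Mia): dept_id=5 -> matches Design
So 2 of 4 rows are dropped.

SQL:
SELECT a.name, b.name AS department
FROM employees a
INNER JOIN departments b ON a.dept_id = b.id

Result:
name | department
-----+-----------
Eve  | Support   
Mia  | Design    


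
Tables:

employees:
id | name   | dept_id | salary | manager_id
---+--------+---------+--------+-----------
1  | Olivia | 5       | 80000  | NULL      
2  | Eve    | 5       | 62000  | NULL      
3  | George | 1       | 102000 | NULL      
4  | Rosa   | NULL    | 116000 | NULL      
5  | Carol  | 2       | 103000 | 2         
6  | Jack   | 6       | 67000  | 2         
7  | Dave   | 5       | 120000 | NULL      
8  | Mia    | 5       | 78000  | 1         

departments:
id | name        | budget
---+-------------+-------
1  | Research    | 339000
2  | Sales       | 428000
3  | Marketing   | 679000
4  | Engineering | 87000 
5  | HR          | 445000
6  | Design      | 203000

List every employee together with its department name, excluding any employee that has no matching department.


INNER JOIN keeps only employees rows whose dept_id matches an id in departments. Walk through each employee:
  - employee 1 (Olivia): dept_id=5 -> matches HR
  - employee 2 (Eve): dept_id=5 -> matches HR
  - employee 3 (George): dept_id=1 -> matches Research
  - employee 4 (Rosa): dept_id=NULL, no match -> dropped
  - employee 5 (Carol): dept_id=2 -> matches Sales
  - employee 6 (Jack): dept_id=6 -> matches Design
  - employee 7 (Dave): dept_id=5 -> matches HR
  - employee 8 (Mia): dept_id=5 -> matches HR
So 1 of 8 rows is dropped.

SQL:
SELECT a.name, b.name AS department
FROM employees a
INNER JOIN departments b ON a.dept_id = b.id

Result:
name   | department
-------+-----------
Olivia | HR        
Eve    | HR        
George | Research  
Carol  | Sales     
Jack   | Design    
Dave   | HR        
Mia    | HR        


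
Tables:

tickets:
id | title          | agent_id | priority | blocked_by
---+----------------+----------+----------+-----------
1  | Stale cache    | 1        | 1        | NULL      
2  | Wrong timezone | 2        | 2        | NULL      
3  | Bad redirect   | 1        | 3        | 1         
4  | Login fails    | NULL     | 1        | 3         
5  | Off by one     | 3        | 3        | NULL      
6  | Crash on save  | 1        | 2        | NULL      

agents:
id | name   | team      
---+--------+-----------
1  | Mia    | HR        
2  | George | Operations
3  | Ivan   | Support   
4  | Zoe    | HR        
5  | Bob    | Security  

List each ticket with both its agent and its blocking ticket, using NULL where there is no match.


Two LEFT JOINs from the same base table tickets: one to agents via agent_id, one to tickets itself via blocked_by. Both are LEFT so every ticket is preserved.
Match against agents:
  - ticket 1 (Stale cache): agent_id=1 -> matches Mia
  - ticket 2 (Wrong timezone): agent_id=2 -> matches George
  - ticket 3 (Bad redirect): agent_id=1 -> matches Mia
  - ticket 4 (Login fails): agent_id=NULL, no match -> kept with NULL
  - ticket 5 (Off by one): agent_id=3 -> matches Ivan
  - ticket 6 (Crash on save): agent_id=1 -> matches Mia
Match against tickets (self):
  - ticket 1 (Stale cache): blocked_by=NULL -> NULL
  - ticket 2 (Wrong timezone): blocked_by=NULL -> NULL
  - ticket 3 (Bad redirect): blocked_by=1 -> Stale cache
  - ticket 4 (Login fails): blocked_by=3 -> Bad redirect
  - ticket 5 (Off by one): blocked_by=NULL -> NULL
  - ticket 6 (Crash on save): blocked_by=NULL -> NULL

SQL:
SELECT a.title, b.name AS agent, c.title AS blocked_by
FROM tickets a
LEFT JOIN agents b ON a.agent_id = b.id
LEFT JOIN tickets c ON a.blocked_by = c.id

Result:
title          | agent  | blocked_by  
---------------+--------+-------------
Stale cache    | Mia    | NULL        
Wrong timezone | George | NULL        
Bad redirect   | Mia    | Stale cache 
Login fails    | NULL   | Bad redirect
Off by one     | Ivan   | NULL        
Crash on save  | Mia    | NULL        


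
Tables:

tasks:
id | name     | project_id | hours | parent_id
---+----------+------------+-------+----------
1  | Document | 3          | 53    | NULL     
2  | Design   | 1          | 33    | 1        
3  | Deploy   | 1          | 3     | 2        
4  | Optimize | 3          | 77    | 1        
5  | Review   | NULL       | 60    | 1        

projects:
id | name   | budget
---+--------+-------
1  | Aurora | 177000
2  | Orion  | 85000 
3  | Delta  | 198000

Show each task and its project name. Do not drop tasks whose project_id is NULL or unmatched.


LEFT JOIN keeps every row from tasks (the left table); where project_id has no match in projects, the project columns become NULL. Walk through each task:
  - task 1 (Document): project_id=3 -> matches Delta
  - task 2 (Design): project_id=1 -> matches Aurora
  - task 3 (Deploy): project_id=1 -> matches Aurora
  - task 4 (Optimize): project_id=3 -> matches Delta
  - task 5 (Review): project_id=NULL, no match -> kept with NULL
All 5 rows appear; 1 has NULL project.

SQL:
SELECT a.name, b.name AS project
FROM tasks a
LEFT JOIN projects b ON a.project_id = b.id

Result:
name     | project
---------+--------
Document | Delta  
Design   | Aurora 
Deploy   | Aurora 
Optimize | Delta  
Review   | NULL   


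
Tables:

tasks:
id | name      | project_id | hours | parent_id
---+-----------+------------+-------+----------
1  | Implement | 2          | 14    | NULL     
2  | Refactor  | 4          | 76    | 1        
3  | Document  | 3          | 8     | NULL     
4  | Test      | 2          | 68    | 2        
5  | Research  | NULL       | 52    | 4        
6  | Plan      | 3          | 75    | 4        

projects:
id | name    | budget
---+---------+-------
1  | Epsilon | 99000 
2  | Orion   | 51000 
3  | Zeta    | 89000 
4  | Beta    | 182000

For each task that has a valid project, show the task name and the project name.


INNER JOIN keeps only tasks rows whose project_id matches an id in projects. Walk through each task:
  - task 1 (Implement): project_id=2 -> matches Orion
  - task 2 (Refactor): project_id=4 -> matches Beta
  - task 3 (Document): project_id=3 -> matches Zeta
  - task 4 (Test): project_id=2 -> matches Orion
  - task 5 (Research): project_id=NULL, no match -> dropped
  - task 6 (Plan): project_id=3 -> matches Zeta
So 1 of 6 rows is dropped.

SQL:
SELECT a.name, b.name AS project
FROM tasks a
INNER JOIN projects b ON a.project_id = b.id

Result:
name      | project
----------+--------
Implement | Orion  
Refactor  | Beta   
Document  | Zeta   
Test      | Orion  
Plan      | Zeta   


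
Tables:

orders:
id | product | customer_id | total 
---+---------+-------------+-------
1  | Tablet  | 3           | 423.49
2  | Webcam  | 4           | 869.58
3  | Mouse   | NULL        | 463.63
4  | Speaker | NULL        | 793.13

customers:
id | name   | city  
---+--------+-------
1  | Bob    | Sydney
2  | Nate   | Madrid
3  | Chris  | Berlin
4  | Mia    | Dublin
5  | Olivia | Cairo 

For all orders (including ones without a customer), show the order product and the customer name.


LEFT JOIN keeps every row from orders (the left table); where customer_id has no match in customers, the customer columns become NULL. Walk through each order:
  - order 1 (Tablet): customer_id=3 -> matches Chris
  - order 2 (Webcam): customer_id=4 -> matches Mia
  - order 3 (Mouse): customer_id=NULL, no match -> kept with NULL
  - order 4 (Speaker): customer_id=NULL, no match -> kept with NULL
All 4 rows appear; 2 have NULL customer.

SQL:
SELECT a.product, b.name AS customer
FROM orders a
LEFT JOIN customers b ON a.customer_id = b.id

Result:
product | customer
--------+---------
Tablet  | Chris   
Webcam  | Mia     
Mouse   | NULL    
Speaker | NULL    


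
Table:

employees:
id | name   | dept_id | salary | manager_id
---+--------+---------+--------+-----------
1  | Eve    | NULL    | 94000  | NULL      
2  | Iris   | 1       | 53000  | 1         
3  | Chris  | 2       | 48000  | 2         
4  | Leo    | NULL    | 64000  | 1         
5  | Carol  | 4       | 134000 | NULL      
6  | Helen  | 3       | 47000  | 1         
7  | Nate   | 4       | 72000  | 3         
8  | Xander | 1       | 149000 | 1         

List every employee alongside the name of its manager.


This is a self-join: employees is joined to a second copy of itself, matching each row's manager_id to another row's id. Use LEFT JOIN so rows with manager_id=NULL are kept.
  - employee 1 (Eve): manager_id=NULL -> NULL
  - employee 2 (Iris): manager_id=1 -> Eve
  - employee 3 (Chris): manager_id=2 -> Iris
  - employee 4 (Leo): manager_id=1 -> Eve
  - employee 5 (Carol): manager_id=NULL -> NULL
  - employee 6 (Helen): manager_id=1 -> Eve
  - employee 7 (Nate): manager_id=3 -> Chris
  - employee 8 (Xander): manager_id=1 -> Eve

SQL:
SELECT a.name AS item, b.name AS manager
FROM employees a
LEFT JOIN employees b ON a.manager_id = b.id

Result:
item   | manager
-------+--------
Eve    | NULL   
Iris   | Eve    
Chris  | Iris   
Leo    | Eve    
Carol  | NULL   
Helen  | Eve    
Nate   | Chris  
Xander | Eve    


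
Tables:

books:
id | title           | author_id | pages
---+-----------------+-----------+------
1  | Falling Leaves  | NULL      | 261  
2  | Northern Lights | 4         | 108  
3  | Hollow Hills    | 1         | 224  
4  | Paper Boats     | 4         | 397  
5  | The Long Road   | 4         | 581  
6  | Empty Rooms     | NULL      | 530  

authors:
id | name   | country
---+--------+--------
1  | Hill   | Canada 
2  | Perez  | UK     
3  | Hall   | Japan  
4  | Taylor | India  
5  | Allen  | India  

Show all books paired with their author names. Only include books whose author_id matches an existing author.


INNER JOIN keeps only books rows whose author_id matches an id in authors. Walk through each book:
  - book 1 (Falling Leaves): author_id=NULL, no match -> dropped
  - book 2 (Northern Lights): author_id=4 -> matches Taylor
  - book 3 (Hollow Hills): author_id=1 -> matches Hill
  - book 4 (Paper Boats): author_id=4 -> matches Taylor
  - book 5 (The Long Road): author_id=4 -> matches Taylor
  - book 6 (Empty Rooms): author_id=NULL, no match -> dropped
So 2 of 6 rows are dropped.

SQL:
SELECT a.title, b.name AS author
FROM books a
INNER JOIN authors b ON a.author_id = b.id

Result:
title           | author
----------------+-------
Northern Lights | Taylor
Hollow Hills    | Hill  
Paper Boats     | Taylor
The Long Road   | Taylor


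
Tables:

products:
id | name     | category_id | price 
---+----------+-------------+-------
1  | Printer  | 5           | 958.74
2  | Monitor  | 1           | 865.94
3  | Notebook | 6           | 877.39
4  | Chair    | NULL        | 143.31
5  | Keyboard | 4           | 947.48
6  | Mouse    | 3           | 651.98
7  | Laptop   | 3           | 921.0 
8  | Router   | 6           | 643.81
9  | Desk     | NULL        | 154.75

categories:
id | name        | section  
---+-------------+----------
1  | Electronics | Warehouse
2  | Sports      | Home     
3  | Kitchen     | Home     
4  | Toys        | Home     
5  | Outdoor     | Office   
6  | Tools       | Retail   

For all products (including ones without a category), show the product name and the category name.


LEFT JOIN keeps every row from products (the left table); where category_id has no match in categories, the category columns become NULL. Walk through each product:
  - product 1 (Printer): category_id=5 -> matches Outdoor
  - product 2 (Monitor): category_id=1 -> matches Electronics
  - product 3 (Notebook): category_id=6 -> matches Tools
  - product 4 (Chair): category_id=NULL, no match -> kept with NULL
  - product 5 (Keyboard): category_id=4 -> matches Toys
  - product 6 (Mouse): category_id=3 -> matches Kitchen
  - product 7 (Laptop): category_id=3 -> matches Kitchen
  - product 8 (Router): category_id=6 -> matches Tools
  - product 9 (Desk): category_id=NULL, no match -> kept with NULL
All 9 rows appear; 2 have NULL category.

SQL:
SELECT a.name, b.name AS category
FROM products a
LEFT JOIN categories b ON a.category_id = b.id

Result:
name     | category   
---------+------------
Printer  | Outdoor    
Monitor  | Electronics
Notebook | Tools      
Chair    | NULL       
Keyboard | Toys       
Mouse    | Kitchen    
Laptop   | Kitchen    
Router   | Tools      
Desk     | NULL       
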